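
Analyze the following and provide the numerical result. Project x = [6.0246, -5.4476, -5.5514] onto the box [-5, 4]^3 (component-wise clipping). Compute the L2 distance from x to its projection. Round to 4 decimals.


Project each component onto [-5, 4].
clip(6.0246) = 4.0, clip(-5.4476) = -5.0, clip(-5.5514) = -5.0
Projection = [4.0, -5.0, -5.0]
Squared diffs: [4.099, 0.2003, 0.304]
Distance = sqrt(4.6033) = 2.1456


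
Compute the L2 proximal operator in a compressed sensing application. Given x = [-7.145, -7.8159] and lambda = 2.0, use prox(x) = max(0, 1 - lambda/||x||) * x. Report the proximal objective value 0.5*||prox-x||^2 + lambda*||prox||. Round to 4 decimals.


Step 1: Compute ||x||.
||x|| = 10.5896
Step 2: Compute scaling factor.
scale = max(0, 1 - 2.0/10.5896) = 0.8111
Step 3: prox(x) = [-5.7956, -6.3398]
||prox(x)|| = 8.5896
Step 4: Proximal objective.
0.5*||prox-x||^2 = 2.0
lambda*||prox|| = 17.1792
Total = 19.1792


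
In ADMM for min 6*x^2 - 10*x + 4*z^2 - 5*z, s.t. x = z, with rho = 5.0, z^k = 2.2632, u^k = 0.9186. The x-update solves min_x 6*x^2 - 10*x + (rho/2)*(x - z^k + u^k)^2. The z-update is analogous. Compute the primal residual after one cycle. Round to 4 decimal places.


ADMM iteration with rho = 5.0, z^k = 2.2632, u^k = 0.9186
Step 1: x-update.
Minimize 6*x^2 - 10*x + (5.0/2)*(x - 2.2632 + 0.9186)^2
FOC: (2*6 + 5.0)*x = 10 + 5.0*(2.2632 - 0.9186)
x^{k+1} = 0.9837
Step 2: z-update.
Minimize 4*z^2 - 5*z + (5.0/2)*(0.9837 - z + 0.9186)^2
FOC: (2*4 + 5.0)*z = 5 + 5.0*(0.9837 + 0.9186)
z^{k+1} = 1.1163
Step 3: u-update.
u^{k+1} = 0.9186 + 0.9837 - 1.1163 = 0.786
Step 4: Primal residual = |0.9837 - 1.1163| = 0.1326


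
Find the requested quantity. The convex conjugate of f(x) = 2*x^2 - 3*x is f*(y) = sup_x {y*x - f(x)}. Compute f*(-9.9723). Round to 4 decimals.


f*(y) = sup_x {y*x - a*x^2 - b*x} = sup_x {(y-b)*x - a*x^2}
FOC: (y - b) - 2a*x = 0 => x* = (y - b)/(2a)
x* = (-9.9723 + 3)/(2*2) = -1.7431
f*(-9.9723) = (y-b)^2/(4a) = (-9.9723 + 3)^2/(4*2)
= 48.613/8 = 6.0766


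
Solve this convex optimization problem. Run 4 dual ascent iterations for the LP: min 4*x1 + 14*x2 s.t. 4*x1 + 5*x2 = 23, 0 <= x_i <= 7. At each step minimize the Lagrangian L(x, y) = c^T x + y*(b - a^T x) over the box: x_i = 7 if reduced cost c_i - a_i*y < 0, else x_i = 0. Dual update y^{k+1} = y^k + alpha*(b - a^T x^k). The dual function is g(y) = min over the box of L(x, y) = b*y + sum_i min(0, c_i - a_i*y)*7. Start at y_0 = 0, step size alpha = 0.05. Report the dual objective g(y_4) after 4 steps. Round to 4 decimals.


Dual ascent for LP: min 4*x1 + 14*x2, 4*x1 + 5*x2 = 23, 0 <= x_i <= 7
Step 1: y^k = 0.0, reduced costs: (4.0, 14.0)
  x^k = (0.0, 0.0), subgradient = b - a^T x = 23.0
  y^{k+1} = 0.0 + 0.05*23.0 = 1.15
Step 2: y^k = 1.15, reduced costs: (-0.6, 8.25)
  x^k = (7.0, 0.0), subgradient = b - a^T x = -5.0
  y^{k+1} = 1.15 + 0.05*-5.0 = 0.9
Step 3: y^k = 0.9, reduced costs: (0.4, 9.5)
  x^k = (0.0, 0.0), subgradient = b - a^T x = 23.0
  y^{k+1} = 0.9 + 0.05*23.0 = 2.05
Step 4: y^k = 2.05, reduced costs: (-4.2, 3.75)
  x^k = (7.0, 0.0), subgradient = b - a^T x = -5.0
  y^{k+1} = 2.05 + 0.05*-5.0 = 1.8
Dual objective at y_4 = 1.8: reduced costs (-3.2, 5.0), box minimizer x = (7.0, 0.0)
g(y_4) = b*y + (c1 - a1*y)*x1 + (c2 - a2*y)*x2 = 23*1.8 + (-3.2)*7.0 + 5.0*0.0 = 41.4 - 22.4 + 0.0 = 19.0


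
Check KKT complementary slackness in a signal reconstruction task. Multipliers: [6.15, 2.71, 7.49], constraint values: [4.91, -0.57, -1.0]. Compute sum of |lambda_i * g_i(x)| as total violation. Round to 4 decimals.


KKT complementary slackness check:
lambda_1 * g_1 = 6.15 * 4.91 = 30.1965
lambda_2 * g_2 = 2.71 * -0.57 = -1.5447
lambda_3 * g_3 = 7.49 * -1.0 = -7.49
Total violation = 30.1965 + 1.5447 + 7.49 = 39.2312


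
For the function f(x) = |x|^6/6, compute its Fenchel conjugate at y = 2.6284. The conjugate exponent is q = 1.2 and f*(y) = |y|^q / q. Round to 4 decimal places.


The conjugate exponent q satisfies 1/p + 1/q = 1.
p = 6, so q = 6/(6 - 1) = 1.2
|y|^q = 2.6284^1.2 = 3.1888
f*(2.6284) = 3.1888 / 1.2 = 2.6573


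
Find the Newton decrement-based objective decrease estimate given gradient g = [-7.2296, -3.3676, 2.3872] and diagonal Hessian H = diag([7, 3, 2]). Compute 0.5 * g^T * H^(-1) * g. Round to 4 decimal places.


Step 1: H is diagonal, so H^(-1) * g = [-1.0328, -1.1225, 1.1936].
Step 2: g^T H^(-1) g = sum_i g_i^2 / H_ii
  = (-7.2296)^2/7 + (-3.3676)^2/3 + (2.3872)^2/2
  = 7.4667 + 3.7802 + 2.8494 = 14.0963
Step 3: Objective decrease = 0.5 * g^T H^(-1) g = 7.0482


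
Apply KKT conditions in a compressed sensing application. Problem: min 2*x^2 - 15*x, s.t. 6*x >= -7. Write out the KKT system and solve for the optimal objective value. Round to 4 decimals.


Step 1: Try lambda = 0 (constraint inactive).
Stationarity: 2*2*x - 15 = 0
x* = 15/(2*2) = 3.75
Check constraint: 6*3.75 = 22.5 >= -7 -- satisfied.
Step 2: Compute optimal value.
f(x*) = 2*3.75^2 - 15*3.75 = -28.125


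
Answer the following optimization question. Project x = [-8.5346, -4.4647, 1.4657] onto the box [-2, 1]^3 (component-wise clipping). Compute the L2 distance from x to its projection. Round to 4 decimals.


Project each component onto [-2, 1].
clip(-8.5346) = -2.0, clip(-4.4647) = -2.0, clip(1.4657) = 1.0
Projection = [-2.0, -2.0, 1.0]
Squared diffs: [42.701, 6.0747, 0.2169]
Distance = sqrt(48.9926) = 6.9995


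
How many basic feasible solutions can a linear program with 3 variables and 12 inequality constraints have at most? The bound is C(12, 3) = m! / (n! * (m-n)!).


Each vertex corresponds to some choice of n active constraints out of m, so the number of vertices is at most C(m, n) = m! / (n!(m-n)!).
m = 12, n = 3
Numerator: 12 * 11 * 10
Denominator: 3! = 6
C(12, 3) = 220


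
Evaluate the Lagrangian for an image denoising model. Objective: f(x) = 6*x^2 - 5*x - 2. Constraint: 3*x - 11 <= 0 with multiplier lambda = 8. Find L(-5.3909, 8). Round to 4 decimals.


Step 1: Evaluate f(x).
f(-5.3909) = 6*(-5.3909)^2 - 5*(-5.3909) - 2 = 199.3253
Step 2: Evaluate g(x).
g(-5.3909) = 3*-5.3909 - 11 = -27.1727
Step 3: Compute Lagrangian.
L = 199.3253 + 8*-27.1727 = -18.0563


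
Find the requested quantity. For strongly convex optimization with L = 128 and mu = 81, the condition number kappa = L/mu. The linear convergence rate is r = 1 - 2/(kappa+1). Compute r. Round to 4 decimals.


Step 1: Compute the condition number.
kappa = L/mu = 128/81 = 1.5802
Step 2: Compute the convergence rate.
r = 1 - 2/(kappa + 1) = 1 - 2*mu/(L + mu) = (L - mu)/(L + mu) = 47/209 = 0.2249


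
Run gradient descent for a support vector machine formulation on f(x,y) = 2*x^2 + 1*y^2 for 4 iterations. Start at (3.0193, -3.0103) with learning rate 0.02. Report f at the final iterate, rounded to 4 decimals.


Gradient descent on f(x,y) = 2*x^2 + 1*y^2.
Starting point: (3.0193, -3.0103), alpha = 0.02
Step 1: grad_x = 2*2*3.0193 = 12.0772, grad_y = 2*1*-3.0103 = -6.0206
  x_1 = 3.0193 - 0.02*12.0772 = 2.7778
  y_1 = -3.0103 - 0.02*-6.0206 = -2.8899
Step 2: grad_x = 2*2*2.7778 = 11.111, grad_y = 2*1*-2.8899 = -5.7798
  x_2 = 2.7778 - 0.02*11.111 = 2.5555
  y_2 = -2.8899 - 0.02*-5.7798 = -2.7743
Step 3: grad_x = 2*2*2.5555 = 10.2221, grad_y = 2*1*-2.7743 = -5.5486
  x_3 = 2.5555 - 0.02*10.2221 = 2.3511
  y_3 = -2.7743 - 0.02*-5.5486 = -2.6633
Step 4: grad_x = 2*2*2.3511 = 9.4044, grad_y = 2*1*-2.6633 = -5.3266
  x_4 = 2.3511 - 0.02*9.4044 = 2.163
  y_4 = -2.6633 - 0.02*-5.3266 = -2.5568
f(2.163, -2.5568) = 2*2.163^2 + 1*(-2.5568)^2 = 15.8943


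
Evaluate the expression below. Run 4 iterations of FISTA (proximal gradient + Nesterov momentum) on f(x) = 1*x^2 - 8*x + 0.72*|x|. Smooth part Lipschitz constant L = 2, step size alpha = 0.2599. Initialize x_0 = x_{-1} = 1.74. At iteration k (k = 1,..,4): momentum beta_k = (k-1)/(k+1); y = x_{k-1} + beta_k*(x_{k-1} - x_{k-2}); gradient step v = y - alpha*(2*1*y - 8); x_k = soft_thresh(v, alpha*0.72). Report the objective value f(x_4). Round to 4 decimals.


FISTA on f(x) = 1*x^2 - 8*x + 0.72*|x|
L = 2, alpha = 0.2599
Iteration 1: beta = 0.0, y = 1.74 + 0.0*(1.74 - 1.74) = 1.74
  grad(y) = -4.52, v = y - alpha*grad = 2.9147
  prox(v) = soft_thresh(2.9147, 0.1871) = 2.7276
Iteration 2: beta = 0.3333, y = 2.7276 + 0.3333*(2.7276 - 1.74) = 3.0568
  grad(y) = -1.8863, v = y - alpha*grad = 3.5471
  prox(v) = soft_thresh(3.5471, 0.1871) = 3.36
Iteration 3: beta = 0.5, y = 3.36 + 0.5*(3.36 - 2.7276) = 3.6761
  grad(y) = -0.6477, v = y - alpha*grad = 3.8445
  prox(v) = soft_thresh(3.8445, 0.1871) = 3.6573
Iteration 4: beta = 0.6, y = 3.6573 + 0.6*(3.6573 - 3.36) = 3.8358
  grad(y) = -0.3284, v = y - alpha*grad = 3.9211
  prox(v) = soft_thresh(3.9211, 0.1871) = 3.734
f(x_4) = 1*3.734^2 - 8*3.734 + 0.72*|3.734| = -13.2408


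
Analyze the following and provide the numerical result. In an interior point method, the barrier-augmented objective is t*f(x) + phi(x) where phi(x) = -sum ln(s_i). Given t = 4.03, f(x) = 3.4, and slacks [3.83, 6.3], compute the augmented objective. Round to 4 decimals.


Step 1: Compute log-barrier.
ln values: [1.3429, 1.8405]
phi = -(1.3429 + 1.8405) = -3.1834
Step 2: Compute augmented objective.
t*f(x) = 4.03*3.4 = 13.702
Total = 13.702 - 3.1834 = 10.5186


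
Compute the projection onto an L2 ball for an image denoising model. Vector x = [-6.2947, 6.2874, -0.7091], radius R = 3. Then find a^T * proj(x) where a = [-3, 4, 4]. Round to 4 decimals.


Step 1: Compute ||x|| (intermediates to 6 decimals).
||x|| = sqrt((-6.2947)^2 + 6.2874^2 + (-0.7091)^2) = 8.925103
Step 2: Project.
Since ||x|| > R, scale = R/||x|| = 3/8.925103 = 0.336131, proj(x) = scale * x
proj(x) = [-2.115844, 2.11339, -0.23835]
Step 3: Dot product.
a^T * proj(x) = -3*(-2.115844) + 4*2.11339 + 4*(-0.23835) = 13.8477


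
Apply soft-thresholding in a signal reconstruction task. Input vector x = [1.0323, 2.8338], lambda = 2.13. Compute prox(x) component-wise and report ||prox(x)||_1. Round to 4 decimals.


Soft-thresholding with lambda = 2.13:
prox(1.0323) = sign(1.0323)*max(|1.0323| - 2.13, 0) = 0.0
prox(2.8338) = sign(2.8338)*max(|2.8338| - 2.13, 0) = 0.7038
prox(x) = [0.0, 0.7038]
||prox(x)||_1 = 0.0 + 0.7038 = 0.7038


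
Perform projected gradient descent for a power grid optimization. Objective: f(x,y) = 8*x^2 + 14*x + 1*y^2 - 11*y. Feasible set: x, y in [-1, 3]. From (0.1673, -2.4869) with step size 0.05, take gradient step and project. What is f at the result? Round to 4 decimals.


Step 1: Compute gradient at (0.1673, -2.4869).
grad_x = 2*8*0.1673 + 14 = 16.6768
grad_y = 2*1*-2.4869 - 11 = -15.9738
Step 2: Gradient step.
x_raw = 0.1673 - 0.05*16.6768 = -0.6665
y_raw = -2.4869 - 0.05*-15.9738 = -1.6882
Step 3: Project onto [-1, 3].
x_proj = clip(-0.6665) = -0.6665
y_proj = clip(-1.6882) = -1.0
Step 4: Evaluate f.
f(-0.6665, -1.0) = 6.2226


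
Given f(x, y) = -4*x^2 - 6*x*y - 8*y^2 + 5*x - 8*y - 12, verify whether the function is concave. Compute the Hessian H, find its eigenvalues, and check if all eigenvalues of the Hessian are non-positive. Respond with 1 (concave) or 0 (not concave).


The Hessian of f(x,y) = -4*x^2 - 6*x*y - 8*y^2 + 5*x - 8*y - 12 is:
H = [[-8, -6], [-6, -16]]
Trace = -8 - 16 = -24
Determinant = -8*-16 - (-6)^2 = 92
Discriminant = (-24)^2 - 4*92 = 208.0
Eigenvalues: lambda_1 = -19.2111, lambda_2 = -4.7889
The function is concave.

1


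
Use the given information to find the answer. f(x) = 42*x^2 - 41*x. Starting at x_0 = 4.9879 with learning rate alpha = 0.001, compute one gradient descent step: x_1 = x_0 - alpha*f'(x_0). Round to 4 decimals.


We compute the gradient at x_0 and apply the update.
f'(x) = 84*x - 41
f'(4.9879) = 84*4.9879 - 41 = 377.9836
x_1 = 4.9879 - 0.001*377.9836 = 4.6099


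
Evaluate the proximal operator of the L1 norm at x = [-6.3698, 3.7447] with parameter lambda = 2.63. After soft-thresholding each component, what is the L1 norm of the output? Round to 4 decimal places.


Soft-thresholding with lambda = 2.63:
prox(-6.3698) = sign(-6.3698)*max(|-6.3698| - 2.63, 0) = -3.7398
prox(3.7447) = sign(3.7447)*max(|3.7447| - 2.63, 0) = 1.1147
prox(x) = [-3.7398, 1.1147]
||prox(x)||_1 = 3.7398 + 1.1147 = 4.8545


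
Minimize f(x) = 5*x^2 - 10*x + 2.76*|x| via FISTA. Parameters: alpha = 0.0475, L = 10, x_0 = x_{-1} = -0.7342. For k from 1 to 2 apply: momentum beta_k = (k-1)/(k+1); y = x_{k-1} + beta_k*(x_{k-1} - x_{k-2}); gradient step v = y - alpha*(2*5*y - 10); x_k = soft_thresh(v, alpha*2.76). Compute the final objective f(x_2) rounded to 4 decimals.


FISTA on f(x) = 5*x^2 - 10*x + 2.76*|x|
L = 10, alpha = 0.0475
Iteration 1: beta = 0.0, y = -0.7342 + 0.0*(-0.7342 + 0.7342) = -0.7342
  grad(y) = -17.342, v = y - alpha*grad = 0.0895
  prox(v) = soft_thresh(0.0895, 0.1311) = 0.0
Iteration 2: beta = 0.3333, y = 0.0 + 0.3333*(0.0 + 0.7342) = 0.2447
  grad(y) = -7.5527, v = y - alpha*grad = 0.6035
  prox(v) = soft_thresh(0.6035, 0.1311) = 0.4724
f(x_2) = 5*0.4724^2 - 10*0.4724 + 2.76*|0.4724| = -2.3043


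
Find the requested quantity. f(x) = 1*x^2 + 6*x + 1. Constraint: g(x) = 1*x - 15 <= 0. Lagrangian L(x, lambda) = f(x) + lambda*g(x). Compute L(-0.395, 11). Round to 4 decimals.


Step 1: Evaluate f(x).
f(-0.395) = 1*(-0.395)^2 + 6*(-0.395) + 1 = -1.214
Step 2: Evaluate g(x).
g(-0.395) = 1*-0.395 - 15 = -15.395
Step 3: Compute Lagrangian.
L = -1.214 + 11*-15.395 = -170.559


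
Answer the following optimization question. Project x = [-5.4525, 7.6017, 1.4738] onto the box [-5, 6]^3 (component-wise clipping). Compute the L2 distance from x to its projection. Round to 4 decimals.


Project each component onto [-5, 6].
clip(-5.4525) = -5.0, clip(7.6017) = 6.0, clip(1.4738) = 1.4738
Projection = [-5.0, 6.0, 1.4738]
Squared diffs: [0.2048, 2.5654, 0.0]
Distance = sqrt(2.7702) = 1.6644


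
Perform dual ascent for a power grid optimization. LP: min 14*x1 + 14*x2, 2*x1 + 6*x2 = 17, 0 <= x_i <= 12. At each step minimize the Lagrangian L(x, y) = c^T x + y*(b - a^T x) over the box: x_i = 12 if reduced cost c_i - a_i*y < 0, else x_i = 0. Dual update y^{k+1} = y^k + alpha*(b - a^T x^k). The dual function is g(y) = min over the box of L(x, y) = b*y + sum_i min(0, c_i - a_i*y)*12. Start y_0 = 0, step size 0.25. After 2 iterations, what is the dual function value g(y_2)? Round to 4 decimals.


Dual ascent for LP: min 14*x1 + 14*x2, 2*x1 + 6*x2 = 17, 0 <= x_i <= 12
Step 1: y^k = 0.0, reduced costs: (14.0, 14.0)
  x^k = (0.0, 0.0), subgradient = b - a^T x = 17.0
  y^{k+1} = 0.0 + 0.25*17.0 = 4.25
Step 2: y^k = 4.25, reduced costs: (5.5, -11.5)
  x^k = (0.0, 12.0), subgradient = b - a^T x = -55.0
  y^{k+1} = 4.25 + 0.25*-55.0 = -9.5
Dual objective at y_2 = -9.5: reduced costs (33.0, 71.0), box minimizer x = (0.0, 0.0)
g(y_2) = b*y + (c1 - a1*y)*x1 + (c2 - a2*y)*x2 = 17*(-9.5) + 33.0*0.0 + 71.0*0.0 = -161.5 + 0.0 + 0.0 = -161.5


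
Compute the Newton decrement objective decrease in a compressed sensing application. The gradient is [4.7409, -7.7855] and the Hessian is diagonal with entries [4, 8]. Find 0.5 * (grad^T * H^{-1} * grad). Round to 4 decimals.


Step 1: H is diagonal, so H^(-1) * g = [1.1852, -0.9732].
Step 2: g^T H^(-1) g = sum_i g_i^2 / H_ii
  = (4.7409)^2/4 + (-7.7855)^2/8
  = 5.619 + 7.5768 = 13.1958
Step 3: Objective decrease = 0.5 * g^T H^(-1) g = 6.5979


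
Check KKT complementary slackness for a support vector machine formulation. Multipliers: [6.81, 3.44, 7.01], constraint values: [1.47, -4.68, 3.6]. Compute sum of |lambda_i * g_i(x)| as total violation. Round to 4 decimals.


KKT complementary slackness check:
lambda_1 * g_1 = 6.81 * 1.47 = 10.0107
lambda_2 * g_2 = 3.44 * -4.68 = -16.0992
lambda_3 * g_3 = 7.01 * 3.6 = 25.236
Total violation = 10.0107 + 16.0992 + 25.236 = 51.3459


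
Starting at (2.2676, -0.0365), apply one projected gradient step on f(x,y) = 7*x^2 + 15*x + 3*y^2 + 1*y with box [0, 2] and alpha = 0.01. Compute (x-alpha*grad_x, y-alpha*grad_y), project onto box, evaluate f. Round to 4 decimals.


Step 1: Compute gradient at (2.2676, -0.0365).
grad_x = 2*7*2.2676 + 15 = 46.7464
grad_y = 2*3*-0.0365 + 1 = 0.781
Step 2: Gradient step.
x_raw = 2.2676 - 0.01*46.7464 = 1.8001
y_raw = -0.0365 - 0.01*0.781 = -0.0443
Step 3: Project onto [0, 2].
x_proj = clip(1.8001) = 1.8001
y_proj = clip(-0.0443) = 0.0
Step 4: Evaluate f.
f(1.8001, 0.0) = 49.6855


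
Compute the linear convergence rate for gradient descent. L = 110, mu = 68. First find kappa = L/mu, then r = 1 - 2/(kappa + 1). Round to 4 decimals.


Step 1: Compute the condition number.
kappa = L/mu = 110/68 = 1.6176
Step 2: Compute the convergence rate.
r = 1 - 2/(kappa + 1) = 1 - 2*mu/(L + mu) = (L - mu)/(L + mu) = 42/178 = 0.236


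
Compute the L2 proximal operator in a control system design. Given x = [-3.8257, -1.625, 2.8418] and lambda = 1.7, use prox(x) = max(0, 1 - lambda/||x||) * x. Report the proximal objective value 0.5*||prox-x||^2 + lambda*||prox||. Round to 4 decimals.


Step 1: Compute ||x||.
||x|| = 5.0351
Step 2: Compute scaling factor.
scale = max(0, 1 - 1.7/5.0351) = 0.6624
Step 3: prox(x) = [-2.534, -1.0764, 1.8823]
||prox(x)|| = 3.3351
Step 4: Proximal objective.
0.5*||prox-x||^2 = 1.445
lambda*||prox|| = 5.6697
Total = 7.1147


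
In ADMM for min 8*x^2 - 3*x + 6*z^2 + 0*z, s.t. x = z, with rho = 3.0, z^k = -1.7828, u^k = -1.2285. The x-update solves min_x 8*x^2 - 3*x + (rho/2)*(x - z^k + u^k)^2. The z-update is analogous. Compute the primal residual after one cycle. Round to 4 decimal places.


ADMM iteration with rho = 3.0, z^k = -1.7828, u^k = -1.2285
Step 1: x-update.
Minimize 8*x^2 - 3*x + (3.0/2)*(x + 1.7828 - 1.2285)^2
FOC: (2*8 + 3.0)*x = 3 + 3.0*(-1.7828 + 1.2285)
x^{k+1} = 0.0704
Step 2: z-update.
Minimize 6*z^2 + 0*z + (3.0/2)*(0.0704 - z - 1.2285)^2
FOC: (2*6 + 3.0)*z = 0 + 3.0*(0.0704 - 1.2285)
z^{k+1} = -0.2316
Step 3: u-update.
u^{k+1} = -1.2285 + 0.0704 + 0.2316 = -0.9265
Step 4: Primal residual = |0.0704 + 0.2316| = 0.302


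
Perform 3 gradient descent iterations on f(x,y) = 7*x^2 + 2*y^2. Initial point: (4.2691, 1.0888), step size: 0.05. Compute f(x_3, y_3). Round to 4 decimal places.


Gradient descent on f(x,y) = 7*x^2 + 2*y^2.
Starting point: (4.2691, 1.0888), alpha = 0.05
Step 1: grad_x = 2*7*4.2691 = 59.7674, grad_y = 2*2*1.0888 = 4.3552
  x_1 = 4.2691 - 0.05*59.7674 = 1.2807
  y_1 = 1.0888 - 0.05*4.3552 = 0.871
Step 2: grad_x = 2*7*1.2807 = 17.9302, grad_y = 2*2*0.871 = 3.4842
  x_2 = 1.2807 - 0.05*17.9302 = 0.3842
  y_2 = 0.871 - 0.05*3.4842 = 0.6968
Step 3: grad_x = 2*7*0.3842 = 5.3791, grad_y = 2*2*0.6968 = 2.7873
  x_3 = 0.3842 - 0.05*5.3791 = 0.1153
  y_3 = 0.6968 - 0.05*2.7873 = 0.5575
f(0.1153, 0.5575) = 7*0.1153^2 + 2*0.5575^2 = 0.7145


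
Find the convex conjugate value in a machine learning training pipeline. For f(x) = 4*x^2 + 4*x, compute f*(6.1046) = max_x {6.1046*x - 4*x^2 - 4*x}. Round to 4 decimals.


f*(y) = sup_x {y*x - a*x^2 - b*x} = sup_x {(y-b)*x - a*x^2}
FOC: (y - b) - 2a*x = 0 => x* = (y - b)/(2a)
x* = (6.1046 - 4)/(2*4) = 0.2631
f*(6.1046) = (y-b)^2/(4a) = (6.1046 - 4)^2/(4*4)
= 4.4293/16 = 0.2768


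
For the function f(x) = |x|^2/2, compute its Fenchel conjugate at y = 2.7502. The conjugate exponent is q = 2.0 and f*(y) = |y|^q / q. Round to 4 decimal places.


The conjugate exponent q satisfies 1/p + 1/q = 1.
p = 2, so q = 2/(2 - 1) = 2.0
|y|^q = 2.7502^2.0 = 7.5636
f*(2.7502) = 7.5636 / 2.0 = 3.7818


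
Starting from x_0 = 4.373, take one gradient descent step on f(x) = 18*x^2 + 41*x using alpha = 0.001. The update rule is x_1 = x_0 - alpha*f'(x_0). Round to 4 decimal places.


We compute the gradient at x_0 and apply the update.
f'(x) = 36*x + 41
f'(4.373) = 36*4.373 + 41 = 198.428
x_1 = 4.373 - 0.001*198.428 = 4.1746


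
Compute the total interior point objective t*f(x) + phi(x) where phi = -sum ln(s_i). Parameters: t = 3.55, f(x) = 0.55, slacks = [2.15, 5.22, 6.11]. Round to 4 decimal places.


Step 1: Compute log-barrier.
ln values: [0.7655, 1.6525, 1.8099]
phi = -(0.7655 + 1.6525 + 1.8099) = -4.2279
Step 2: Compute augmented objective.
t*f(x) = 3.55*0.55 = 1.9525
Total = 1.9525 - 4.2279 = -2.2754


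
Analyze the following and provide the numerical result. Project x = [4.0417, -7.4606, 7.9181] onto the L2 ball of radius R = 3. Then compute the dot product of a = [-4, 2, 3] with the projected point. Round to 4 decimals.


Step 1: Compute ||x|| (intermediates to 6 decimals).
||x|| = sqrt(4.0417^2 + (-7.4606)^2 + 7.9181^2) = 11.605697
Step 2: Project.
Since ||x|| > R, scale = R/||x|| = 3/11.605697 = 0.258494, proj(x) = scale * x
proj(x) = [1.044755, -1.92852, 2.046781]
Step 3: Dot product.
a^T * proj(x) = -4*1.044755 + 2*(-1.92852) + 3*2.046781 = -1.8957


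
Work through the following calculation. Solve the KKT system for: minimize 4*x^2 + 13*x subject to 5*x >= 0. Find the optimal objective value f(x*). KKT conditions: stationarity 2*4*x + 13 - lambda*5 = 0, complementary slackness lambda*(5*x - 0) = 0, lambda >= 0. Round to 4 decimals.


Step 1: Try lambda = 0 (constraint inactive).
x_unc = -13/(2*4) = -1.625
Check: 5*-1.625 = -8.125 < 0 -- violated!
Step 2: Constraint must be active: 5*x = 0
x* = 0/5 = 0.0
lambda = (2*4*0.0 + 13)/5 = 2.6
Step 3: Compute optimal value.
f(x*) = 4*0.0^2 + 13*0.0 = 0.0


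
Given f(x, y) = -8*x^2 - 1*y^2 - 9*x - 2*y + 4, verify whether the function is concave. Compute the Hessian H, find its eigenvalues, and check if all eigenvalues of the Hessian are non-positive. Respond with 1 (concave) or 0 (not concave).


The Hessian of f(x,y) = -8*x^2 - 1*y^2 - 9*x - 2*y + 4 is:
H = [[-16, 0], [0, -2]]
Trace = -16 - 2 = -18
Determinant = -16*-2 - (0)^2 = 32
Discriminant = (-18)^2 - 4*32 = 196.0
Eigenvalues: lambda_1 = -16.0, lambda_2 = -2.0
The function is concave.

1


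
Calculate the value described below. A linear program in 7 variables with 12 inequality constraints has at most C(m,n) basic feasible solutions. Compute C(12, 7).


Each vertex corresponds to some choice of n active constraints out of m, so the number of vertices is at most C(m, n) = m! / (n!(m-n)!).
m = 12, n = 7
Numerator: 12 * 11 * 10 * 9 * 8 * 7 * 6
Denominator: 7! = 5040
C(12, 7) = 792


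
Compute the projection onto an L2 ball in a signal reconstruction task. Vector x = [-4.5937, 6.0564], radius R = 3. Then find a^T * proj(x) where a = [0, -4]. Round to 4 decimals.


Step 1: Compute ||x|| (intermediates to 6 decimals).
||x|| = sqrt((-4.5937)^2 + 6.0564^2) = 7.601451
Step 2: Project.
Since ||x|| > R, scale = R/||x|| = 3/7.601451 = 0.394661, proj(x) = scale * x
proj(x) = [-1.812954, 2.390225]
Step 3: Dot product.
a^T * proj(x) = 0*(-1.812954) - 4*2.390225 = -9.5609


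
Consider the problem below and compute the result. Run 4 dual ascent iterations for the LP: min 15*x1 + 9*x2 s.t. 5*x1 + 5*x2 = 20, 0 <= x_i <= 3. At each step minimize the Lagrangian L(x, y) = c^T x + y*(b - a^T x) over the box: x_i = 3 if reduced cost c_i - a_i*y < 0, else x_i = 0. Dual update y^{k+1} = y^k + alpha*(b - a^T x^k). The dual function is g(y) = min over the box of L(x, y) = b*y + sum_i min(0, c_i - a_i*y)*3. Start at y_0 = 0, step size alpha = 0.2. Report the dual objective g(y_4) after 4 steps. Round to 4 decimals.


Dual ascent for LP: min 15*x1 + 9*x2, 5*x1 + 5*x2 = 20, 0 <= x_i <= 3
Step 1: y^k = 0.0, reduced costs: (15.0, 9.0)
  x^k = (0.0, 0.0), subgradient = b - a^T x = 20.0
  y^{k+1} = 0.0 + 0.2*20.0 = 4.0
Step 2: y^k = 4.0, reduced costs: (-5.0, -11.0)
  x^k = (3.0, 3.0), subgradient = b - a^T x = -10.0
  y^{k+1} = 4.0 + 0.2*-10.0 = 2.0
Step 3: y^k = 2.0, reduced costs: (5.0, -1.0)
  x^k = (0.0, 3.0), subgradient = b - a^T x = 5.0
  y^{k+1} = 2.0 + 0.2*5.0 = 3.0
Step 4: y^k = 3.0, reduced costs: (0.0, -6.0)
  x^k = (0.0, 3.0), subgradient = b - a^T x = 5.0
  y^{k+1} = 3.0 + 0.2*5.0 = 4.0
Dual objective at y_4 = 4.0: reduced costs (-5.0, -11.0), box minimizer x = (3.0, 3.0)
g(y_4) = b*y + (c1 - a1*y)*x1 + (c2 - a2*y)*x2 = 20*4.0 + (-5.0)*3.0 + (-11.0)*3.0 = 80.0 - 15.0 - 33.0 = 32.0


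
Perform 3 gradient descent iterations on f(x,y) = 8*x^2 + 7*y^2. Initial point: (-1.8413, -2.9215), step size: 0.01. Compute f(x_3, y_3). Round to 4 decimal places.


Gradient descent on f(x,y) = 8*x^2 + 7*y^2.
Starting point: (-1.8413, -2.9215), alpha = 0.01
Step 1: grad_x = 2*8*-1.8413 = -29.4608, grad_y = 2*7*-2.9215 = -40.901
  x_1 = -1.8413 - 0.01*-29.4608 = -1.5467
  y_1 = -2.9215 - 0.01*-40.901 = -2.5125
Step 2: grad_x = 2*8*-1.5467 = -24.7471, grad_y = 2*7*-2.5125 = -35.1749
  x_2 = -1.5467 - 0.01*-24.7471 = -1.2992
  y_2 = -2.5125 - 0.01*-35.1749 = -2.1607
Step 3: grad_x = 2*8*-1.2992 = -20.7875, grad_y = 2*7*-2.1607 = -30.2504
  x_3 = -1.2992 - 0.01*-20.7875 = -1.0913
  y_3 = -2.1607 - 0.01*-30.2504 = -1.8582
f(-1.0913, -1.8582) = 8*(-1.0913)^2 + 7*(-1.8582)^2 = 33.6996


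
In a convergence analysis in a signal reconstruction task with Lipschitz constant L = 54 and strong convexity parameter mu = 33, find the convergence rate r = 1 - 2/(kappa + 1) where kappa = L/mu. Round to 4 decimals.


Step 1: Compute the condition number.
kappa = L/mu = 54/33 = 1.6364
Step 2: Compute the convergence rate.
r = 1 - 2/(kappa + 1) = 1 - 2*mu/(L + mu) = (L - mu)/(L + mu) = 21/87 = 0.2414


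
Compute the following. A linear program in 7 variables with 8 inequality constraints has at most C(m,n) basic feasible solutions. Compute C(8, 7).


Each vertex corresponds to some choice of n active constraints out of m, so the number of vertices is at most C(m, n) = m! / (n!(m-n)!).
m = 8, n = 7
Numerator: 8 * 7 * 6 * 5 * 4 * 3 * 2
Denominator: 7! = 5040
C(8, 7) = 8


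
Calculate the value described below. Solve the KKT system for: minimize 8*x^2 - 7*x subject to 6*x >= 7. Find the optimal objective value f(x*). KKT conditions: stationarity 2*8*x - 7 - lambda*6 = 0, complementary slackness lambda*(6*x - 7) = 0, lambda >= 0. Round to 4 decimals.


Step 1: Try lambda = 0 (constraint inactive).
x_unc = 7/(2*8) = 0.4375
Check: 6*0.4375 = 2.625 < 7 -- violated!
Step 2: Constraint must be active: 6*x = 7
x* = 7/6 = 1.1667 (rounded; the exact value 7/6 is used below)
lambda = (2*8*(7/6) - 7)/6 = 1.9444
Step 3: Compute optimal value.
f(x*) = 8*(7/6)^2 - 7*(7/6) = 2.7222


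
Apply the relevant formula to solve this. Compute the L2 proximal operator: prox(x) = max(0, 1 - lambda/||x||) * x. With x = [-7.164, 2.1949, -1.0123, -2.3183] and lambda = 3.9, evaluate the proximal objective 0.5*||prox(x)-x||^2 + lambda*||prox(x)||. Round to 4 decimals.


Step 1: Compute ||x||.
||x|| = 7.9082
Step 2: Compute scaling factor.
scale = max(0, 1 - 3.9/7.9082) = 0.5068
Step 3: prox(x) = [-3.631, 1.1125, -0.5131, -1.175]
||prox(x)|| = 4.0082
Step 4: Proximal objective.
0.5*||prox-x||^2 = 7.605
lambda*||prox|| = 15.632
Total = 23.237


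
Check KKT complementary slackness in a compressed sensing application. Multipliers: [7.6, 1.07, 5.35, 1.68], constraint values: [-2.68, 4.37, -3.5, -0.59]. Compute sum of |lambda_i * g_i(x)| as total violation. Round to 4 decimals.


KKT complementary slackness check:
lambda_1 * g_1 = 7.6 * -2.68 = -20.368
lambda_2 * g_2 = 1.07 * 4.37 = 4.6759
lambda_3 * g_3 = 5.35 * -3.5 = -18.725
lambda_4 * g_4 = 1.68 * -0.59 = -0.9912
Total violation = 20.368 + 4.6759 + 18.725 + 0.9912 = 44.7601


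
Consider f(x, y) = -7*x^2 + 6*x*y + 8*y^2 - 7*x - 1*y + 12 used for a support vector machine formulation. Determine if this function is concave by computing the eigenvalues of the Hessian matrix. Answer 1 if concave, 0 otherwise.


The Hessian of f(x,y) = -7*x^2 + 6*x*y + 8*y^2 - 7*x - 1*y + 12 is:
H = [[-14, 6], [6, 16]]
Trace = -14 + 16 = 2
Determinant = -14*16 - (6)^2 = -260
Discriminant = (2)^2 - 4*-260 = 1044.0
Eigenvalues: lambda_1 = -15.1555, lambda_2 = 17.1555
The function is not concave.

0


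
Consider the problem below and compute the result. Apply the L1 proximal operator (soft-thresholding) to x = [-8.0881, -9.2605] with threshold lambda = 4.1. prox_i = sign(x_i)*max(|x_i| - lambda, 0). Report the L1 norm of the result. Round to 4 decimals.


Soft-thresholding with lambda = 4.1:
prox(-8.0881) = sign(-8.0881)*max(|-8.0881| - 4.1, 0) = -3.9881
prox(-9.2605) = sign(-9.2605)*max(|-9.2605| - 4.1, 0) = -5.1605
prox(x) = [-3.9881, -5.1605]
||prox(x)||_1 = 3.9881 + 5.1605 = 9.1486


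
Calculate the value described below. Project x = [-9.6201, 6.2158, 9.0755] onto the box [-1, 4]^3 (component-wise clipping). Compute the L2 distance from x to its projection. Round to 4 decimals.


Project each component onto [-1, 4].
clip(-9.6201) = -1.0, clip(6.2158) = 4.0, clip(9.0755) = 4.0
Projection = [-1.0, 4.0, 4.0]
Squared diffs: [74.3061, 4.9098, 25.7607]
Distance = sqrt(104.9766) = 10.2458


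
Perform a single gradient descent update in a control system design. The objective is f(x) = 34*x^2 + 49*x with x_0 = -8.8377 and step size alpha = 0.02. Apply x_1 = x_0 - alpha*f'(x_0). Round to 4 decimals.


We compute the gradient at x_0 and apply the update.
f'(x) = 68*x + 49
f'(-8.8377) = 68*-8.8377 + 49 = -551.9636
x_1 = -8.8377 - 0.02*-551.9636 = 2.2016


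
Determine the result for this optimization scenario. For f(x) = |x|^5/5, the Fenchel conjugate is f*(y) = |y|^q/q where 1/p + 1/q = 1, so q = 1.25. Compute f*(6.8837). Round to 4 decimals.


The conjugate exponent q satisfies 1/p + 1/q = 1.
p = 5, so q = 5/(5 - 1) = 1.25
|y|^q = 6.8837^1.25 = 11.1501
f*(6.8837) = 11.1501 / 1.25 = 8.9201


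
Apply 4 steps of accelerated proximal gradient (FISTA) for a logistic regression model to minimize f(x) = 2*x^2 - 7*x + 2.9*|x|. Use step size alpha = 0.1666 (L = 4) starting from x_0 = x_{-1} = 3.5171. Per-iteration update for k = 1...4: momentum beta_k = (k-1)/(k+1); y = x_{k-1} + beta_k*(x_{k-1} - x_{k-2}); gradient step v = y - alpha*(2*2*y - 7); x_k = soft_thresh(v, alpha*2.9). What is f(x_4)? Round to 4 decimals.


FISTA on f(x) = 2*x^2 - 7*x + 2.9*|x|
L = 4, alpha = 0.1666
Iteration 1: beta = 0.0, y = 3.5171 + 0.0*(3.5171 - 3.5171) = 3.5171
  grad(y) = 7.0684, v = y - alpha*grad = 2.3395
  prox(v) = soft_thresh(2.3395, 0.4831) = 1.8564
Iteration 2: beta = 0.3333, y = 1.8564 + 0.3333*(1.8564 - 3.5171) = 1.3028
  grad(y) = -1.7889, v = y - alpha*grad = 1.6008
  prox(v) = soft_thresh(1.6008, 0.4831) = 1.1177
Iteration 3: beta = 0.5, y = 1.1177 + 0.5*(1.1177 - 1.8564) = 0.7483
  grad(y) = -4.0067, v = y - alpha*grad = 1.4158
  prox(v) = soft_thresh(1.4158, 0.4831) = 0.9327
Iteration 4: beta = 0.6, y = 0.9327 + 0.6*(0.9327 - 1.1177) = 0.8217
  grad(y) = -3.7131, v = y - alpha*grad = 1.4403
  prox(v) = soft_thresh(1.4403, 0.4831) = 0.9572
f(x_4) = 2*0.9572^2 - 7*0.9572 + 2.9*|0.9572| = -2.0921


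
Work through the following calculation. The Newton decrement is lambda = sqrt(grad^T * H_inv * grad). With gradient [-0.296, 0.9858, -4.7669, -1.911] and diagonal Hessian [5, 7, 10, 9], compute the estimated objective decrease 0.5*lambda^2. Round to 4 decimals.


Step 1: H is diagonal, so H^(-1) * g = [-0.0592, 0.1408, -0.4767, -0.2123].
Step 2: g^T H^(-1) g = sum_i g_i^2 / H_ii
  = (-0.296)^2/5 + (0.9858)^2/7 + (-4.7669)^2/10 + (-1.911)^2/9
  = 0.0175 + 0.1388 + 2.2723 + 0.4058 = 2.8345
Step 3: Objective decrease = 0.5 * g^T H^(-1) g = 1.4172


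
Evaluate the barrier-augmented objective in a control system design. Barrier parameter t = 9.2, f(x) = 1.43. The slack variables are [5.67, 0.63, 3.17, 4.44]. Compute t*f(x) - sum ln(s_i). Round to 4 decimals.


Step 1: Compute log-barrier.
ln values: [1.7352, -0.462, 1.1537, 1.4907]
phi = -(1.7352 - 0.462 + 1.1537 + 1.4907) = -3.9175
Step 2: Compute augmented objective.
t*f(x) = 9.2*1.43 = 13.156
Total = 13.156 - 3.9175 = 9.2385


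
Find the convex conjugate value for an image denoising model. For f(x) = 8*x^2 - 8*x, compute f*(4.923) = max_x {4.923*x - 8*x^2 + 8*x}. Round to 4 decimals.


f*(y) = sup_x {y*x - a*x^2 - b*x} = sup_x {(y-b)*x - a*x^2}
FOC: (y - b) - 2a*x = 0 => x* = (y - b)/(2a)
x* = (4.923 + 8)/(2*8) = 0.8077
f*(4.923) = (y-b)^2/(4a) = (4.923 + 8)^2/(4*8)
= 167.0039/32 = 5.2189


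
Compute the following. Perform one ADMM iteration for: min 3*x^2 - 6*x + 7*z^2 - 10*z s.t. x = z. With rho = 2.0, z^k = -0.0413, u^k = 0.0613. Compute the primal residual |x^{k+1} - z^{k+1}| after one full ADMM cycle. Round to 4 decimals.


ADMM iteration with rho = 2.0, z^k = -0.0413, u^k = 0.0613
Step 1: x-update.
Minimize 3*x^2 - 6*x + (2.0/2)*(x + 0.0413 + 0.0613)^2
FOC: (2*3 + 2.0)*x = 6 + 2.0*(-0.0413 - 0.0613)
x^{k+1} = 0.7244
Step 2: z-update.
Minimize 7*z^2 - 10*z + (2.0/2)*(0.7244 - z + 0.0613)^2
FOC: (2*7 + 2.0)*z = 10 + 2.0*(0.7244 + 0.0613)
z^{k+1} = 0.7232
Step 3: u-update.
u^{k+1} = 0.0613 + 0.7244 - 0.7232 = 0.0624
Step 4: Primal residual = |0.7244 - 0.7232| = 0.0011


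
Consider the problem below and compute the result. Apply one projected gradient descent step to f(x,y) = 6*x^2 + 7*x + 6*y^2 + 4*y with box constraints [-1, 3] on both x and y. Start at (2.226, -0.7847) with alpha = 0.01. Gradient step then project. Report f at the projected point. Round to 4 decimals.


Step 1: Compute gradient at (2.226, -0.7847).
grad_x = 2*6*2.226 + 7 = 33.712
grad_y = 2*6*-0.7847 + 4 = -5.4164
Step 2: Gradient step.
x_raw = 2.226 - 0.01*33.712 = 1.8889
y_raw = -0.7847 - 0.01*-5.4164 = -0.7305
Step 3: Project onto [-1, 3].
x_proj = clip(1.8889) = 1.8889
y_proj = clip(-0.7305) = -0.7305
Step 4: Evaluate f.
f(1.8889, -0.7305) = 34.9093


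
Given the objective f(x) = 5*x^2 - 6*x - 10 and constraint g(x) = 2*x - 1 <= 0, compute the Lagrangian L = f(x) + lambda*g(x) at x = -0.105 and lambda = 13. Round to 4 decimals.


Step 1: Evaluate f(x).
f(-0.105) = 5*(-0.105)^2 - 6*(-0.105) - 10 = -9.3149
Step 2: Evaluate g(x).
g(-0.105) = 2*-0.105 - 1 = -1.21
Step 3: Compute Lagrangian.
L = -9.3149 + 13*-1.21 = -25.0449


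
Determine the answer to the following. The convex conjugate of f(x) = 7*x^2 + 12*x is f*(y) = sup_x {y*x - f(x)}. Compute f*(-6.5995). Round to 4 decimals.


f*(y) = sup_x {y*x - a*x^2 - b*x} = sup_x {(y-b)*x - a*x^2}
FOC: (y - b) - 2a*x = 0 => x* = (y - b)/(2a)
x* = (-6.5995 - 12)/(2*7) = -1.3285
f*(-6.5995) = (y-b)^2/(4a) = (-6.5995 - 12)^2/(4*7)
= 345.9414/28 = 12.3551


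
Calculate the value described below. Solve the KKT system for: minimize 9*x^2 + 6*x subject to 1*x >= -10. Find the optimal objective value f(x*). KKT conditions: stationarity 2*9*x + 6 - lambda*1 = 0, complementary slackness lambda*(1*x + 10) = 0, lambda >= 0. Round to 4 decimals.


Step 1: Try lambda = 0 (constraint inactive).
Stationarity: 2*9*x + 6 = 0
x* = -6/(2*9) = -1/3 = -0.3333 (rounded; the exact value -1/3 is used below)
Check constraint: 1*-0.3333 = -0.3333 >= -10 -- satisfied.
Step 2: Compute optimal value.
f(x*) = 9*(-1/3)^2 + 6*(-1/3) = -1.0


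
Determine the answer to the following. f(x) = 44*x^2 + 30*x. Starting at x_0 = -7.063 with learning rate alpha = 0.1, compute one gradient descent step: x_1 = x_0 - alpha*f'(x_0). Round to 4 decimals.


We compute the gradient at x_0 and apply the update.
f'(x) = 88*x + 30
f'(-7.063) = 88*-7.063 + 30 = -591.544
x_1 = -7.063 - 0.1*-591.544 = 52.0914


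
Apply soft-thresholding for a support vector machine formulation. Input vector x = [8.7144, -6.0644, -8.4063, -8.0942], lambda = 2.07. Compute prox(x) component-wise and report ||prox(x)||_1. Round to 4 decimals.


Soft-thresholding with lambda = 2.07:
prox(8.7144) = sign(8.7144)*max(|8.7144| - 2.07, 0) = 6.6444
prox(-6.0644) = sign(-6.0644)*max(|-6.0644| - 2.07, 0) = -3.9944
prox(-8.4063) = sign(-8.4063)*max(|-8.4063| - 2.07, 0) = -6.3363
prox(-8.0942) = sign(-8.0942)*max(|-8.0942| - 2.07, 0) = -6.0242
prox(x) = [6.6444, -3.9944, -6.3363, -6.0242]
||prox(x)||_1 = 6.6444 + 3.9944 + 6.3363 + 6.0242 = 22.9993


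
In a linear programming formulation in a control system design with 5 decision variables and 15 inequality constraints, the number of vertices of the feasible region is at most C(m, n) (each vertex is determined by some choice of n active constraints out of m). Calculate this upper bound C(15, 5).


Each vertex corresponds to some choice of n active constraints out of m, so the number of vertices is at most C(m, n) = m! / (n!(m-n)!).
m = 15, n = 5
Numerator: 15 * 14 * 13 * 12 * 11
Denominator: 5! = 120
C(15, 5) = 3003


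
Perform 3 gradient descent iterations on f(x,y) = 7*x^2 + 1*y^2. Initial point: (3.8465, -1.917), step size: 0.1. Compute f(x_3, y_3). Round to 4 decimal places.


Gradient descent on f(x,y) = 7*x^2 + 1*y^2.
Starting point: (3.8465, -1.917), alpha = 0.1
Step 1: grad_x = 2*7*3.8465 = 53.851, grad_y = 2*1*-1.917 = -3.834
  x_1 = 3.8465 - 0.1*53.851 = -1.5386
  y_1 = -1.917 - 0.1*-3.834 = -1.5336
Step 2: grad_x = 2*7*-1.5386 = -21.5404, grad_y = 2*1*-1.5336 = -3.0672
  x_2 = -1.5386 - 0.1*-21.5404 = 0.6154
  y_2 = -1.5336 - 0.1*-3.0672 = -1.2269
Step 3: grad_x = 2*7*0.6154 = 8.6162, grad_y = 2*1*-1.2269 = -2.4538
  x_3 = 0.6154 - 0.1*8.6162 = -0.2462
  y_3 = -1.2269 - 0.1*-2.4538 = -0.9815
f(-0.2462, -0.9815) = 7*(-0.2462)^2 + 1*(-0.9815)^2 = 1.3876


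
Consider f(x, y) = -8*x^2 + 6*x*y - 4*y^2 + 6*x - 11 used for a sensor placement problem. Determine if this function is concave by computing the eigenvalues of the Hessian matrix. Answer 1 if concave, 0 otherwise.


The Hessian of f(x,y) = -8*x^2 + 6*x*y - 4*y^2 + 6*x - 11 is:
H = [[-16, 6], [6, -8]]
Trace = -16 - 8 = -24
Determinant = -16*-8 - (6)^2 = 92
Discriminant = (-24)^2 - 4*92 = 208.0
Eigenvalues: lambda_1 = -19.2111, lambda_2 = -4.7889
The function is concave.

1


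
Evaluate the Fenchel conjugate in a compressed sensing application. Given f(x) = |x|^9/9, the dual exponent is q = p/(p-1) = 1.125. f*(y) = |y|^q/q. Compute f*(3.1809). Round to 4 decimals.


The conjugate exponent q satisfies 1/p + 1/q = 1.
p = 9, so q = 9/(9 - 1) = 1.125
|y|^q = 3.1809^1.125 = 3.6759
f*(3.1809) = 3.6759 / 1.125 = 3.2675


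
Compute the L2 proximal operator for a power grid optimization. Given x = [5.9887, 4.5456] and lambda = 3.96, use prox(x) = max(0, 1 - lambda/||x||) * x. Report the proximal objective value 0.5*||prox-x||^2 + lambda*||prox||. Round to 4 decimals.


Step 1: Compute ||x||.
||x|| = 7.5184
Step 2: Compute scaling factor.
scale = max(0, 1 - 3.96/7.5184) = 0.4733
Step 3: prox(x) = [2.8344, 2.1514]
||prox(x)|| = 3.5584
Step 4: Proximal objective.
0.5*||prox-x||^2 = 7.8408
lambda*||prox|| = 14.0913
Total = 21.9322


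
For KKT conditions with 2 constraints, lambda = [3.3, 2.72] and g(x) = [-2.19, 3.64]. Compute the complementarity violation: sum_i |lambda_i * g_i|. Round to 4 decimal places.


KKT complementary slackness check:
lambda_1 * g_1 = 3.3 * -2.19 = -7.227
lambda_2 * g_2 = 2.72 * 3.64 = 9.9008
Total violation = 7.227 + 9.9008 = 17.1278


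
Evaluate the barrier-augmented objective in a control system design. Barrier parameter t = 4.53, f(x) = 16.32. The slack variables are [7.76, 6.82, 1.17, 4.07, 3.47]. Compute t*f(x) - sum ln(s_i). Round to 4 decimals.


Step 1: Compute log-barrier.
ln values: [2.049, 1.9199, 0.157, 1.4036, 1.2442]
phi = -(2.049 + 1.9199 + 0.157 + 1.4036 + 1.2442) = -6.7736
Step 2: Compute augmented objective.
t*f(x) = 4.53*16.32 = 73.9296
Total = 73.9296 - 6.7736 = 67.156


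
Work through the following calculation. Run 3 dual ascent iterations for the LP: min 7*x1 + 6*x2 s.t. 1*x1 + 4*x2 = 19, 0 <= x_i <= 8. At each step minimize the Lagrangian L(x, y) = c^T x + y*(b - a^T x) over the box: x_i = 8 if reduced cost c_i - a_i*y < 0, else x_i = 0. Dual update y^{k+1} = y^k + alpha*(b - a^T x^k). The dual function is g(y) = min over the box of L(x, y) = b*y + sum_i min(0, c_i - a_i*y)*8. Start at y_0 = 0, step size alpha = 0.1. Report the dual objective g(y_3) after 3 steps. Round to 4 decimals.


Dual ascent for LP: min 7*x1 + 6*x2, 1*x1 + 4*x2 = 19, 0 <= x_i <= 8
Step 1: y^k = 0.0, reduced costs: (7.0, 6.0)
  x^k = (0.0, 0.0), subgradient = b - a^T x = 19.0
  y^{k+1} = 0.0 + 0.1*19.0 = 1.9
Step 2: y^k = 1.9, reduced costs: (5.1, -1.6)
  x^k = (0.0, 8.0), subgradient = b - a^T x = -13.0
  y^{k+1} = 1.9 + 0.1*-13.0 = 0.6
Step 3: y^k = 0.6, reduced costs: (6.4, 3.6)
  x^k = (0.0, 0.0), subgradient = b - a^T x = 19.0
  y^{k+1} = 0.6 + 0.1*19.0 = 2.5
Dual objective at y_3 = 2.5: reduced costs (4.5, -4.0), box minimizer x = (0.0, 8.0)
g(y_3) = b*y + (c1 - a1*y)*x1 + (c2 - a2*y)*x2 = 19*2.5 + 4.5*0.0 + (-4.0)*8.0 = 47.5 + 0.0 - 32.0 = 15.5
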